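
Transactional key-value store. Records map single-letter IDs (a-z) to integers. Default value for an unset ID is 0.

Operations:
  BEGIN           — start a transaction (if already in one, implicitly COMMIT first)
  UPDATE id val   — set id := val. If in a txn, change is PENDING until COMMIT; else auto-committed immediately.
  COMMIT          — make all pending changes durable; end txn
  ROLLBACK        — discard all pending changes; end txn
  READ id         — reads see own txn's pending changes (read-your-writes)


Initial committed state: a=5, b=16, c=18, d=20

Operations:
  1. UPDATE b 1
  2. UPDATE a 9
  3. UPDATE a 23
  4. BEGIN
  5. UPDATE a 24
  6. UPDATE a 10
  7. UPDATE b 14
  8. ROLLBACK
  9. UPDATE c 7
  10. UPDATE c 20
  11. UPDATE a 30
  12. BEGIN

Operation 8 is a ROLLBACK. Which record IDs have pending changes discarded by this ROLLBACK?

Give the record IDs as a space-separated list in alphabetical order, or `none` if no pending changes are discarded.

Initial committed: {a=5, b=16, c=18, d=20}
Op 1: UPDATE b=1 (auto-commit; committed b=1)
Op 2: UPDATE a=9 (auto-commit; committed a=9)
Op 3: UPDATE a=23 (auto-commit; committed a=23)
Op 4: BEGIN: in_txn=True, pending={}
Op 5: UPDATE a=24 (pending; pending now {a=24})
Op 6: UPDATE a=10 (pending; pending now {a=10})
Op 7: UPDATE b=14 (pending; pending now {a=10, b=14})
Op 8: ROLLBACK: discarded pending ['a', 'b']; in_txn=False
Op 9: UPDATE c=7 (auto-commit; committed c=7)
Op 10: UPDATE c=20 (auto-commit; committed c=20)
Op 11: UPDATE a=30 (auto-commit; committed a=30)
Op 12: BEGIN: in_txn=True, pending={}
ROLLBACK at op 8 discards: ['a', 'b']

Answer: a b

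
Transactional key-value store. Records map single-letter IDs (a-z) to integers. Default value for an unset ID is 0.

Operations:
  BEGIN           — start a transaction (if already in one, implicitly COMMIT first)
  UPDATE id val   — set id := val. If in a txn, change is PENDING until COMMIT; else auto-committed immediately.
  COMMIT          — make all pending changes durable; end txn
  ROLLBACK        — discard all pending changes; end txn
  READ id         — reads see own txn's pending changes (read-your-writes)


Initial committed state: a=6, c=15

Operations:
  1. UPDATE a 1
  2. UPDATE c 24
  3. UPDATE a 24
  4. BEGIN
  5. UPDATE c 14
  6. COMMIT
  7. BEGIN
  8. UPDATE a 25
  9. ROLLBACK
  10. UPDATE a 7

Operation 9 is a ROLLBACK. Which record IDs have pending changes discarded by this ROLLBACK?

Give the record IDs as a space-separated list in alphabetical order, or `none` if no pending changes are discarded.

Answer: a

Derivation:
Initial committed: {a=6, c=15}
Op 1: UPDATE a=1 (auto-commit; committed a=1)
Op 2: UPDATE c=24 (auto-commit; committed c=24)
Op 3: UPDATE a=24 (auto-commit; committed a=24)
Op 4: BEGIN: in_txn=True, pending={}
Op 5: UPDATE c=14 (pending; pending now {c=14})
Op 6: COMMIT: merged ['c'] into committed; committed now {a=24, c=14}
Op 7: BEGIN: in_txn=True, pending={}
Op 8: UPDATE a=25 (pending; pending now {a=25})
Op 9: ROLLBACK: discarded pending ['a']; in_txn=False
Op 10: UPDATE a=7 (auto-commit; committed a=7)
ROLLBACK at op 9 discards: ['a']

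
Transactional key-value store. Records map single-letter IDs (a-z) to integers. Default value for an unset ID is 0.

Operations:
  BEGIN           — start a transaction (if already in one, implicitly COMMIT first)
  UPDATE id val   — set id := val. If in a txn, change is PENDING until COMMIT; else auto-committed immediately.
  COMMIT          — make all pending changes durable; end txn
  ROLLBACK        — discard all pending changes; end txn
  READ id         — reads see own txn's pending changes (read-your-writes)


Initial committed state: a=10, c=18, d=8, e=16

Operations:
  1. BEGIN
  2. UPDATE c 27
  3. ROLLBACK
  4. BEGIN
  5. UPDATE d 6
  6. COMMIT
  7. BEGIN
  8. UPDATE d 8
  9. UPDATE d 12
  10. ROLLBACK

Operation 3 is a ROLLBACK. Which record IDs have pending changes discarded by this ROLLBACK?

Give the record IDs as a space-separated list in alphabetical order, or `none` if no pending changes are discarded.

Answer: c

Derivation:
Initial committed: {a=10, c=18, d=8, e=16}
Op 1: BEGIN: in_txn=True, pending={}
Op 2: UPDATE c=27 (pending; pending now {c=27})
Op 3: ROLLBACK: discarded pending ['c']; in_txn=False
Op 4: BEGIN: in_txn=True, pending={}
Op 5: UPDATE d=6 (pending; pending now {d=6})
Op 6: COMMIT: merged ['d'] into committed; committed now {a=10, c=18, d=6, e=16}
Op 7: BEGIN: in_txn=True, pending={}
Op 8: UPDATE d=8 (pending; pending now {d=8})
Op 9: UPDATE d=12 (pending; pending now {d=12})
Op 10: ROLLBACK: discarded pending ['d']; in_txn=False
ROLLBACK at op 3 discards: ['c']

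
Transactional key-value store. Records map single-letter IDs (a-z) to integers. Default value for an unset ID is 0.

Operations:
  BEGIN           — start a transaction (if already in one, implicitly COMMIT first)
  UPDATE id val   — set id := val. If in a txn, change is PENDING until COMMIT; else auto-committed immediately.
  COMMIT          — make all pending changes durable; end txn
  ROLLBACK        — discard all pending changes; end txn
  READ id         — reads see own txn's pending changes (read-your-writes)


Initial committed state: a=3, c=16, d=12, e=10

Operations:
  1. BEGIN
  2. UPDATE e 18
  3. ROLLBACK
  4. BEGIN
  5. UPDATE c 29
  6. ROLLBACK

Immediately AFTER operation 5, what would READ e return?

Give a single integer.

Answer: 10

Derivation:
Initial committed: {a=3, c=16, d=12, e=10}
Op 1: BEGIN: in_txn=True, pending={}
Op 2: UPDATE e=18 (pending; pending now {e=18})
Op 3: ROLLBACK: discarded pending ['e']; in_txn=False
Op 4: BEGIN: in_txn=True, pending={}
Op 5: UPDATE c=29 (pending; pending now {c=29})
After op 5: visible(e) = 10 (pending={c=29}, committed={a=3, c=16, d=12, e=10})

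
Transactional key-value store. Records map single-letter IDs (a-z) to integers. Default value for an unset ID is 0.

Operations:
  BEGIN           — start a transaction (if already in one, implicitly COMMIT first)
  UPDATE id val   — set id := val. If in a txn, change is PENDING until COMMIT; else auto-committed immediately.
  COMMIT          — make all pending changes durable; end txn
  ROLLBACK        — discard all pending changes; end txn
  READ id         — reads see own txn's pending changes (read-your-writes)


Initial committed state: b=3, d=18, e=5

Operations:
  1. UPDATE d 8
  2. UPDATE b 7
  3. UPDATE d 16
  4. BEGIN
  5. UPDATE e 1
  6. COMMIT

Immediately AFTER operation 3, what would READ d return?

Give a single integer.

Initial committed: {b=3, d=18, e=5}
Op 1: UPDATE d=8 (auto-commit; committed d=8)
Op 2: UPDATE b=7 (auto-commit; committed b=7)
Op 3: UPDATE d=16 (auto-commit; committed d=16)
After op 3: visible(d) = 16 (pending={}, committed={b=7, d=16, e=5})

Answer: 16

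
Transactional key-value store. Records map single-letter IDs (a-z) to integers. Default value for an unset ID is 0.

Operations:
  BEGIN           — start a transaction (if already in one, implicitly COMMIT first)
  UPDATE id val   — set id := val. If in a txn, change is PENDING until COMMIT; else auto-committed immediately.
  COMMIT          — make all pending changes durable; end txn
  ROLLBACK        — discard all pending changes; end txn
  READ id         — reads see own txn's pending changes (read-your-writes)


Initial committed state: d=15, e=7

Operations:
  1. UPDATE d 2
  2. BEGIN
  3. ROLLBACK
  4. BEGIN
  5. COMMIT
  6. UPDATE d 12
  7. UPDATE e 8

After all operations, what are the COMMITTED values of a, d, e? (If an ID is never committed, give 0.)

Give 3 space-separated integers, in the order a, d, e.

Answer: 0 12 8

Derivation:
Initial committed: {d=15, e=7}
Op 1: UPDATE d=2 (auto-commit; committed d=2)
Op 2: BEGIN: in_txn=True, pending={}
Op 3: ROLLBACK: discarded pending []; in_txn=False
Op 4: BEGIN: in_txn=True, pending={}
Op 5: COMMIT: merged [] into committed; committed now {d=2, e=7}
Op 6: UPDATE d=12 (auto-commit; committed d=12)
Op 7: UPDATE e=8 (auto-commit; committed e=8)
Final committed: {d=12, e=8}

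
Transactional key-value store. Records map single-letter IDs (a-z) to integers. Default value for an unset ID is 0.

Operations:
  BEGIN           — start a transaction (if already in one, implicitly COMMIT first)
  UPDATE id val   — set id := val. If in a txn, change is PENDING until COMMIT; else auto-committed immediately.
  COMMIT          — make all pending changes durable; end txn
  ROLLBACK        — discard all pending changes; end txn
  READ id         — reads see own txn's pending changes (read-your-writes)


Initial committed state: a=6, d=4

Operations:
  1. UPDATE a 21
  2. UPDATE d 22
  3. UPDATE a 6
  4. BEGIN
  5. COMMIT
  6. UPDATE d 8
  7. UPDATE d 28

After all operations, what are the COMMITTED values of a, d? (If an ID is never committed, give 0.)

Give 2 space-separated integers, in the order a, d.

Initial committed: {a=6, d=4}
Op 1: UPDATE a=21 (auto-commit; committed a=21)
Op 2: UPDATE d=22 (auto-commit; committed d=22)
Op 3: UPDATE a=6 (auto-commit; committed a=6)
Op 4: BEGIN: in_txn=True, pending={}
Op 5: COMMIT: merged [] into committed; committed now {a=6, d=22}
Op 6: UPDATE d=8 (auto-commit; committed d=8)
Op 7: UPDATE d=28 (auto-commit; committed d=28)
Final committed: {a=6, d=28}

Answer: 6 28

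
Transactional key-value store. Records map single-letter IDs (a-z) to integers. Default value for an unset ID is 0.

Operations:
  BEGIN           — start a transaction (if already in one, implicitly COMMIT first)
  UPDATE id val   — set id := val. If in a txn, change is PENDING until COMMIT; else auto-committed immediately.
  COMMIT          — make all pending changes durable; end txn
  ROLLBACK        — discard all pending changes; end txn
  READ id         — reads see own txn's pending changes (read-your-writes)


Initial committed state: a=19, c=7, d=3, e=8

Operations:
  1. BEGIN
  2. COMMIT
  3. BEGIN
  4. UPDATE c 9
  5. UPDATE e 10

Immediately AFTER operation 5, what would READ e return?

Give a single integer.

Initial committed: {a=19, c=7, d=3, e=8}
Op 1: BEGIN: in_txn=True, pending={}
Op 2: COMMIT: merged [] into committed; committed now {a=19, c=7, d=3, e=8}
Op 3: BEGIN: in_txn=True, pending={}
Op 4: UPDATE c=9 (pending; pending now {c=9})
Op 5: UPDATE e=10 (pending; pending now {c=9, e=10})
After op 5: visible(e) = 10 (pending={c=9, e=10}, committed={a=19, c=7, d=3, e=8})

Answer: 10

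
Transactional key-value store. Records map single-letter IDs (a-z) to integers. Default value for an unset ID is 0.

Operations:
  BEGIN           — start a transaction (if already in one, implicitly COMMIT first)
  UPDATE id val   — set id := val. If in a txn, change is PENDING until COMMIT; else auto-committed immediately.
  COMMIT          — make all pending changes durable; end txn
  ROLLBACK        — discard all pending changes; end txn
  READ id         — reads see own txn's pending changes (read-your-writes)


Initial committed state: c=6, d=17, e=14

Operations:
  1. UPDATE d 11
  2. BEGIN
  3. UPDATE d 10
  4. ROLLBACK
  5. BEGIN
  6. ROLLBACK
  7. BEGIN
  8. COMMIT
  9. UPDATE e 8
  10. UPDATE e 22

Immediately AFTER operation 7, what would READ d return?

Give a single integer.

Initial committed: {c=6, d=17, e=14}
Op 1: UPDATE d=11 (auto-commit; committed d=11)
Op 2: BEGIN: in_txn=True, pending={}
Op 3: UPDATE d=10 (pending; pending now {d=10})
Op 4: ROLLBACK: discarded pending ['d']; in_txn=False
Op 5: BEGIN: in_txn=True, pending={}
Op 6: ROLLBACK: discarded pending []; in_txn=False
Op 7: BEGIN: in_txn=True, pending={}
After op 7: visible(d) = 11 (pending={}, committed={c=6, d=11, e=14})

Answer: 11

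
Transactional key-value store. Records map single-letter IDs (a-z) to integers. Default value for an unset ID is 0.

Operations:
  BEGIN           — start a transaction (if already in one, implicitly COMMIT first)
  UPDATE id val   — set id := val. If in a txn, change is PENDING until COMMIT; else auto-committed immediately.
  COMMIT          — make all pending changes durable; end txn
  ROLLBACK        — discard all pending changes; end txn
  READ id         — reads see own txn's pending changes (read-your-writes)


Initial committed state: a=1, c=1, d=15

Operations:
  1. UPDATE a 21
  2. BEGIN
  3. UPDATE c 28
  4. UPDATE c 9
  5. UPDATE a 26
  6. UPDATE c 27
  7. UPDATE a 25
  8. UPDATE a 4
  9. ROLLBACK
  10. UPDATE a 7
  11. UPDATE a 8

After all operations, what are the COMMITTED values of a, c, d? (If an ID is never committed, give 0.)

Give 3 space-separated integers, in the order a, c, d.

Initial committed: {a=1, c=1, d=15}
Op 1: UPDATE a=21 (auto-commit; committed a=21)
Op 2: BEGIN: in_txn=True, pending={}
Op 3: UPDATE c=28 (pending; pending now {c=28})
Op 4: UPDATE c=9 (pending; pending now {c=9})
Op 5: UPDATE a=26 (pending; pending now {a=26, c=9})
Op 6: UPDATE c=27 (pending; pending now {a=26, c=27})
Op 7: UPDATE a=25 (pending; pending now {a=25, c=27})
Op 8: UPDATE a=4 (pending; pending now {a=4, c=27})
Op 9: ROLLBACK: discarded pending ['a', 'c']; in_txn=False
Op 10: UPDATE a=7 (auto-commit; committed a=7)
Op 11: UPDATE a=8 (auto-commit; committed a=8)
Final committed: {a=8, c=1, d=15}

Answer: 8 1 15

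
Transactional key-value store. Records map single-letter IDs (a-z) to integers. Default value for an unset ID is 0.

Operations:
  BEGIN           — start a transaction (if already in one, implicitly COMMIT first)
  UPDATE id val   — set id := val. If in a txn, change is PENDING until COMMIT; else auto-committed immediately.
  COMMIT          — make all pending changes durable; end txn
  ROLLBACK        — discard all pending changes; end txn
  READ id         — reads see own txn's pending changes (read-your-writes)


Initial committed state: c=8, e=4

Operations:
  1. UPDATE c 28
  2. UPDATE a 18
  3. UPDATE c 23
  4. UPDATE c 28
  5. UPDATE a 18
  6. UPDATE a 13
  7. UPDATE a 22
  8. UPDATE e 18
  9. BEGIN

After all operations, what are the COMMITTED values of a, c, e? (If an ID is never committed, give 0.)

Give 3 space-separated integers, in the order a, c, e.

Initial committed: {c=8, e=4}
Op 1: UPDATE c=28 (auto-commit; committed c=28)
Op 2: UPDATE a=18 (auto-commit; committed a=18)
Op 3: UPDATE c=23 (auto-commit; committed c=23)
Op 4: UPDATE c=28 (auto-commit; committed c=28)
Op 5: UPDATE a=18 (auto-commit; committed a=18)
Op 6: UPDATE a=13 (auto-commit; committed a=13)
Op 7: UPDATE a=22 (auto-commit; committed a=22)
Op 8: UPDATE e=18 (auto-commit; committed e=18)
Op 9: BEGIN: in_txn=True, pending={}
Final committed: {a=22, c=28, e=18}

Answer: 22 28 18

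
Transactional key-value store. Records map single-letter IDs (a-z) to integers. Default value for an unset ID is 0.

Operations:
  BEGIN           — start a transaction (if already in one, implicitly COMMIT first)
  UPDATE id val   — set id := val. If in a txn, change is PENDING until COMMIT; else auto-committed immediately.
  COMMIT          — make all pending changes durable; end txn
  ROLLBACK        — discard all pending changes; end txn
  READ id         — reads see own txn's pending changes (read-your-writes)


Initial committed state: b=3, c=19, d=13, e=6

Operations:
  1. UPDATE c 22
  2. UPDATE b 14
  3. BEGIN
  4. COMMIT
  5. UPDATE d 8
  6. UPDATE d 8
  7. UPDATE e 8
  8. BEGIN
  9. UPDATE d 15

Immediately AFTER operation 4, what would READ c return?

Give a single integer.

Answer: 22

Derivation:
Initial committed: {b=3, c=19, d=13, e=6}
Op 1: UPDATE c=22 (auto-commit; committed c=22)
Op 2: UPDATE b=14 (auto-commit; committed b=14)
Op 3: BEGIN: in_txn=True, pending={}
Op 4: COMMIT: merged [] into committed; committed now {b=14, c=22, d=13, e=6}
After op 4: visible(c) = 22 (pending={}, committed={b=14, c=22, d=13, e=6})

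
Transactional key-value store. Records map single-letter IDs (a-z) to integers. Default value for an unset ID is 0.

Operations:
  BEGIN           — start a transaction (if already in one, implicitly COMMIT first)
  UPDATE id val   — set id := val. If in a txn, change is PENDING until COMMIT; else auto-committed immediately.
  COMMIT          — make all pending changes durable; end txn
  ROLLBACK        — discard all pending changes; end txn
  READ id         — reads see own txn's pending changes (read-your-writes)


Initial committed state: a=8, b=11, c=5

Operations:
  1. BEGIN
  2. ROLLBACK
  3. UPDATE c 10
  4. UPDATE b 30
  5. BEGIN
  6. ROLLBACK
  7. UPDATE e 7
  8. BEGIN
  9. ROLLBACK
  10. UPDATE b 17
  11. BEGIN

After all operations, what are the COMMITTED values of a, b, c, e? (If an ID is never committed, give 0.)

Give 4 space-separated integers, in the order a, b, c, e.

Answer: 8 17 10 7

Derivation:
Initial committed: {a=8, b=11, c=5}
Op 1: BEGIN: in_txn=True, pending={}
Op 2: ROLLBACK: discarded pending []; in_txn=False
Op 3: UPDATE c=10 (auto-commit; committed c=10)
Op 4: UPDATE b=30 (auto-commit; committed b=30)
Op 5: BEGIN: in_txn=True, pending={}
Op 6: ROLLBACK: discarded pending []; in_txn=False
Op 7: UPDATE e=7 (auto-commit; committed e=7)
Op 8: BEGIN: in_txn=True, pending={}
Op 9: ROLLBACK: discarded pending []; in_txn=False
Op 10: UPDATE b=17 (auto-commit; committed b=17)
Op 11: BEGIN: in_txn=True, pending={}
Final committed: {a=8, b=17, c=10, e=7}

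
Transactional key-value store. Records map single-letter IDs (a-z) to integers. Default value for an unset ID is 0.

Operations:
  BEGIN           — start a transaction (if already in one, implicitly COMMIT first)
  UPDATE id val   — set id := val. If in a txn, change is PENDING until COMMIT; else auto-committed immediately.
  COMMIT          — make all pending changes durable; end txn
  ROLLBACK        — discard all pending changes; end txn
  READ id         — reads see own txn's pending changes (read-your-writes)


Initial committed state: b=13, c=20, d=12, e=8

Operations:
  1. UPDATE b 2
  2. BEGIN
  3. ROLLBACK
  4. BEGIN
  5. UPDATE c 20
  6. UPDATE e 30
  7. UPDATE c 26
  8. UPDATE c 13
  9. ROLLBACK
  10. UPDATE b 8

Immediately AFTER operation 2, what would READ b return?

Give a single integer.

Answer: 2

Derivation:
Initial committed: {b=13, c=20, d=12, e=8}
Op 1: UPDATE b=2 (auto-commit; committed b=2)
Op 2: BEGIN: in_txn=True, pending={}
After op 2: visible(b) = 2 (pending={}, committed={b=2, c=20, d=12, e=8})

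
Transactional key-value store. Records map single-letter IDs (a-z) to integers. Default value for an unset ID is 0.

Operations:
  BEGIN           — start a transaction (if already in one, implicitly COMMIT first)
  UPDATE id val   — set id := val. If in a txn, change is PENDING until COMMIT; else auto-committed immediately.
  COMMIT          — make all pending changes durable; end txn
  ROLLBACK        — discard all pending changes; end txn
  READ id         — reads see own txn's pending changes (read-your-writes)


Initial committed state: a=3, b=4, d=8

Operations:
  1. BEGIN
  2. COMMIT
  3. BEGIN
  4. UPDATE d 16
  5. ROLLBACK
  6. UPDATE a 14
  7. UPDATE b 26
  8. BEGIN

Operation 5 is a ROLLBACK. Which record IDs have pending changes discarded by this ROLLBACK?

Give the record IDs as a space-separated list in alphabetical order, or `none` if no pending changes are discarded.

Answer: d

Derivation:
Initial committed: {a=3, b=4, d=8}
Op 1: BEGIN: in_txn=True, pending={}
Op 2: COMMIT: merged [] into committed; committed now {a=3, b=4, d=8}
Op 3: BEGIN: in_txn=True, pending={}
Op 4: UPDATE d=16 (pending; pending now {d=16})
Op 5: ROLLBACK: discarded pending ['d']; in_txn=False
Op 6: UPDATE a=14 (auto-commit; committed a=14)
Op 7: UPDATE b=26 (auto-commit; committed b=26)
Op 8: BEGIN: in_txn=True, pending={}
ROLLBACK at op 5 discards: ['d']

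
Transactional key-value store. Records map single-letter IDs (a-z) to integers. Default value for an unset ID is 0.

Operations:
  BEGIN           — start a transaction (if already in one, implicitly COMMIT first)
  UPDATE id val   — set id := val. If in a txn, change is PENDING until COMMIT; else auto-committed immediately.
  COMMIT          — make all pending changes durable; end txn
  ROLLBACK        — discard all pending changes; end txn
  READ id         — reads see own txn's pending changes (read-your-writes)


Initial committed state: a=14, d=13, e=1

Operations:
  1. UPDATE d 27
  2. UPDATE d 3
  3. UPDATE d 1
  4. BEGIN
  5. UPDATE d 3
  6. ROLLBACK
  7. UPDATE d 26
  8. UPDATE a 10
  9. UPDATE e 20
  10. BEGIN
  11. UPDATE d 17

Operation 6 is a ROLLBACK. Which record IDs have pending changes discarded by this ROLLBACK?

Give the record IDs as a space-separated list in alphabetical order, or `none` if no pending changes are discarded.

Answer: d

Derivation:
Initial committed: {a=14, d=13, e=1}
Op 1: UPDATE d=27 (auto-commit; committed d=27)
Op 2: UPDATE d=3 (auto-commit; committed d=3)
Op 3: UPDATE d=1 (auto-commit; committed d=1)
Op 4: BEGIN: in_txn=True, pending={}
Op 5: UPDATE d=3 (pending; pending now {d=3})
Op 6: ROLLBACK: discarded pending ['d']; in_txn=False
Op 7: UPDATE d=26 (auto-commit; committed d=26)
Op 8: UPDATE a=10 (auto-commit; committed a=10)
Op 9: UPDATE e=20 (auto-commit; committed e=20)
Op 10: BEGIN: in_txn=True, pending={}
Op 11: UPDATE d=17 (pending; pending now {d=17})
ROLLBACK at op 6 discards: ['d']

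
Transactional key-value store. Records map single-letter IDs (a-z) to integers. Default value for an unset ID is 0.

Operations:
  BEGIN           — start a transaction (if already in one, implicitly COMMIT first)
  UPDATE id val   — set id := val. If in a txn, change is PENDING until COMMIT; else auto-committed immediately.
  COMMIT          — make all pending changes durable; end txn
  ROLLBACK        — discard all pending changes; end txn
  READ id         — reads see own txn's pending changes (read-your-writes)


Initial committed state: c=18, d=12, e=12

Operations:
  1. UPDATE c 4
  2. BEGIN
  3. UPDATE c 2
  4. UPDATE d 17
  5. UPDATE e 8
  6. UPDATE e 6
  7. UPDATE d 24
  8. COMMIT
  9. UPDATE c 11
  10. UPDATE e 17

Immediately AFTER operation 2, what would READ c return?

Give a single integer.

Answer: 4

Derivation:
Initial committed: {c=18, d=12, e=12}
Op 1: UPDATE c=4 (auto-commit; committed c=4)
Op 2: BEGIN: in_txn=True, pending={}
After op 2: visible(c) = 4 (pending={}, committed={c=4, d=12, e=12})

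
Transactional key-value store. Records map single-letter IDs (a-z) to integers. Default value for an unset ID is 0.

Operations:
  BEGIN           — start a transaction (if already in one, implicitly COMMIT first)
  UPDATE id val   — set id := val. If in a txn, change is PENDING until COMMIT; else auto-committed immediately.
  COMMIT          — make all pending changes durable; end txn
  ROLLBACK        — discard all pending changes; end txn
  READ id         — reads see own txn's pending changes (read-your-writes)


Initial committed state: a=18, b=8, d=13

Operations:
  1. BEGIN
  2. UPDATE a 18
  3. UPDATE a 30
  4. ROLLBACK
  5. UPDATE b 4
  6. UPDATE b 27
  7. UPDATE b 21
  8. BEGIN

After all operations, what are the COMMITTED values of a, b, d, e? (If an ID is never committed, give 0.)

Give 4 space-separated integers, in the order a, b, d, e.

Initial committed: {a=18, b=8, d=13}
Op 1: BEGIN: in_txn=True, pending={}
Op 2: UPDATE a=18 (pending; pending now {a=18})
Op 3: UPDATE a=30 (pending; pending now {a=30})
Op 4: ROLLBACK: discarded pending ['a']; in_txn=False
Op 5: UPDATE b=4 (auto-commit; committed b=4)
Op 6: UPDATE b=27 (auto-commit; committed b=27)
Op 7: UPDATE b=21 (auto-commit; committed b=21)
Op 8: BEGIN: in_txn=True, pending={}
Final committed: {a=18, b=21, d=13}

Answer: 18 21 13 0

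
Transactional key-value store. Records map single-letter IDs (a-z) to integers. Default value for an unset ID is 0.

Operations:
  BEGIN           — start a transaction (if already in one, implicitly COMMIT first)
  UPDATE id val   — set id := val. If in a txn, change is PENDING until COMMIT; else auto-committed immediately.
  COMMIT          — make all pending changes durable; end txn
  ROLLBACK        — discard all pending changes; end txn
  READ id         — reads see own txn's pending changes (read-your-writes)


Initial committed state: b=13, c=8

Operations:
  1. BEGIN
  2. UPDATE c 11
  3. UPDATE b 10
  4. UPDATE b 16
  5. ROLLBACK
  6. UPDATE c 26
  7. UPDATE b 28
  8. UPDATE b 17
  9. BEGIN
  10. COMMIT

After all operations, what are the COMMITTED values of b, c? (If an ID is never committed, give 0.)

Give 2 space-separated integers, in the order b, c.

Answer: 17 26

Derivation:
Initial committed: {b=13, c=8}
Op 1: BEGIN: in_txn=True, pending={}
Op 2: UPDATE c=11 (pending; pending now {c=11})
Op 3: UPDATE b=10 (pending; pending now {b=10, c=11})
Op 4: UPDATE b=16 (pending; pending now {b=16, c=11})
Op 5: ROLLBACK: discarded pending ['b', 'c']; in_txn=False
Op 6: UPDATE c=26 (auto-commit; committed c=26)
Op 7: UPDATE b=28 (auto-commit; committed b=28)
Op 8: UPDATE b=17 (auto-commit; committed b=17)
Op 9: BEGIN: in_txn=True, pending={}
Op 10: COMMIT: merged [] into committed; committed now {b=17, c=26}
Final committed: {b=17, c=26}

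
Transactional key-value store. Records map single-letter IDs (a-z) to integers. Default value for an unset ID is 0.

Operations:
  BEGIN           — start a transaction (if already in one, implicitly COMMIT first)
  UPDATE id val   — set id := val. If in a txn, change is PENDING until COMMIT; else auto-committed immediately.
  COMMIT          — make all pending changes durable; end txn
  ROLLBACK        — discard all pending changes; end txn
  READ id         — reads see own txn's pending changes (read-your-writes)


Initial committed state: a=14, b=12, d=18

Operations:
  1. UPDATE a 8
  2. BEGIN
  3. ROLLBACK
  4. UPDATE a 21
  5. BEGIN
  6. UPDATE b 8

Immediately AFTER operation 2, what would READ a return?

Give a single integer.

Initial committed: {a=14, b=12, d=18}
Op 1: UPDATE a=8 (auto-commit; committed a=8)
Op 2: BEGIN: in_txn=True, pending={}
After op 2: visible(a) = 8 (pending={}, committed={a=8, b=12, d=18})

Answer: 8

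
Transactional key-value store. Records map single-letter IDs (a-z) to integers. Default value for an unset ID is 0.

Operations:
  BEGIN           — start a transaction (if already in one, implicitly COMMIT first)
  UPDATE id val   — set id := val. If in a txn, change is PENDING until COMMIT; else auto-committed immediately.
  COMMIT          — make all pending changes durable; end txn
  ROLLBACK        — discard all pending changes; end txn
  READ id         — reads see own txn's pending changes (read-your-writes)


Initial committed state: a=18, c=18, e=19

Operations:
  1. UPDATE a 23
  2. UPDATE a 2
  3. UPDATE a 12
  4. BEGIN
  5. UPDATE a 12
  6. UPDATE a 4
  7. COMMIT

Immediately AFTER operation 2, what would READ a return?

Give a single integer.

Initial committed: {a=18, c=18, e=19}
Op 1: UPDATE a=23 (auto-commit; committed a=23)
Op 2: UPDATE a=2 (auto-commit; committed a=2)
After op 2: visible(a) = 2 (pending={}, committed={a=2, c=18, e=19})

Answer: 2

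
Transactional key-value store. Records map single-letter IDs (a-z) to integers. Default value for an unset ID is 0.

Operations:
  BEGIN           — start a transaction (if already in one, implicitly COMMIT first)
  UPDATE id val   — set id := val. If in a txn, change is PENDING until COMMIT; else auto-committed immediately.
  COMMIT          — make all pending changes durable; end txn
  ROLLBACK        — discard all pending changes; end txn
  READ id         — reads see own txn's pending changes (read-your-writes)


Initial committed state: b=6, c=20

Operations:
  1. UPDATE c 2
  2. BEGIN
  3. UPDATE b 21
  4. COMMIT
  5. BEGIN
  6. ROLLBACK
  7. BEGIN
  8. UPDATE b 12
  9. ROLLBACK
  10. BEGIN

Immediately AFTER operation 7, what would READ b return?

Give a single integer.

Initial committed: {b=6, c=20}
Op 1: UPDATE c=2 (auto-commit; committed c=2)
Op 2: BEGIN: in_txn=True, pending={}
Op 3: UPDATE b=21 (pending; pending now {b=21})
Op 4: COMMIT: merged ['b'] into committed; committed now {b=21, c=2}
Op 5: BEGIN: in_txn=True, pending={}
Op 6: ROLLBACK: discarded pending []; in_txn=False
Op 7: BEGIN: in_txn=True, pending={}
After op 7: visible(b) = 21 (pending={}, committed={b=21, c=2})

Answer: 21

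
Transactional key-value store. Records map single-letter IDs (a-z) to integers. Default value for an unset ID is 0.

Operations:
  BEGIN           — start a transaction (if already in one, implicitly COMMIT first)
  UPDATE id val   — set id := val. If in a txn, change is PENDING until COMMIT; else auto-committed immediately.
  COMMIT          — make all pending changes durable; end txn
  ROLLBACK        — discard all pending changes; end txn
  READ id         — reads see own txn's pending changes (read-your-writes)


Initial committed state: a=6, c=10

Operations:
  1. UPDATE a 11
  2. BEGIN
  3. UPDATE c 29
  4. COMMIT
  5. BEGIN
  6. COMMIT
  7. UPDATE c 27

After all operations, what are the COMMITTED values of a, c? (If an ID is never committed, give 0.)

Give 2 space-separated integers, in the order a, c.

Initial committed: {a=6, c=10}
Op 1: UPDATE a=11 (auto-commit; committed a=11)
Op 2: BEGIN: in_txn=True, pending={}
Op 3: UPDATE c=29 (pending; pending now {c=29})
Op 4: COMMIT: merged ['c'] into committed; committed now {a=11, c=29}
Op 5: BEGIN: in_txn=True, pending={}
Op 6: COMMIT: merged [] into committed; committed now {a=11, c=29}
Op 7: UPDATE c=27 (auto-commit; committed c=27)
Final committed: {a=11, c=27}

Answer: 11 27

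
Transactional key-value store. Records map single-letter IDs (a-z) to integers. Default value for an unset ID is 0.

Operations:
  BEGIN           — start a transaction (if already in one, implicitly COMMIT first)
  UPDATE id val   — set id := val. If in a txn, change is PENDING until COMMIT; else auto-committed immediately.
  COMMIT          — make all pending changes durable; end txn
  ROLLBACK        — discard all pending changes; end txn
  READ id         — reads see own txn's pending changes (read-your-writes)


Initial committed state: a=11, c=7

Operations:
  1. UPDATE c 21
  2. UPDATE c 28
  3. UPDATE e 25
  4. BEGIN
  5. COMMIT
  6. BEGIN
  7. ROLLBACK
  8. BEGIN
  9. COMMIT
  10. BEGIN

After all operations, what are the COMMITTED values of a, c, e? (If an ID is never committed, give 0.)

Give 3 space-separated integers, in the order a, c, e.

Initial committed: {a=11, c=7}
Op 1: UPDATE c=21 (auto-commit; committed c=21)
Op 2: UPDATE c=28 (auto-commit; committed c=28)
Op 3: UPDATE e=25 (auto-commit; committed e=25)
Op 4: BEGIN: in_txn=True, pending={}
Op 5: COMMIT: merged [] into committed; committed now {a=11, c=28, e=25}
Op 6: BEGIN: in_txn=True, pending={}
Op 7: ROLLBACK: discarded pending []; in_txn=False
Op 8: BEGIN: in_txn=True, pending={}
Op 9: COMMIT: merged [] into committed; committed now {a=11, c=28, e=25}
Op 10: BEGIN: in_txn=True, pending={}
Final committed: {a=11, c=28, e=25}

Answer: 11 28 25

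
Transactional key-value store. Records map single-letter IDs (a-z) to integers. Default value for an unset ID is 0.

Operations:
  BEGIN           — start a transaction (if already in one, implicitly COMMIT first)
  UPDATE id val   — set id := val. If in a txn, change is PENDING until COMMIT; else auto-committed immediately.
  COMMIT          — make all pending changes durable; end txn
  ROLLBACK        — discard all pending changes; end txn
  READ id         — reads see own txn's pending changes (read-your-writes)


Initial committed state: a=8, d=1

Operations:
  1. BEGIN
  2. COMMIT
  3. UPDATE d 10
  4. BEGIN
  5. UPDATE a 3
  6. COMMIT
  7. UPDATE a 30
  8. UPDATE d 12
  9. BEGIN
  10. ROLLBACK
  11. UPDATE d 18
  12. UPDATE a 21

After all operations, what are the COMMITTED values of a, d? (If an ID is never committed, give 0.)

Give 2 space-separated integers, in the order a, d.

Initial committed: {a=8, d=1}
Op 1: BEGIN: in_txn=True, pending={}
Op 2: COMMIT: merged [] into committed; committed now {a=8, d=1}
Op 3: UPDATE d=10 (auto-commit; committed d=10)
Op 4: BEGIN: in_txn=True, pending={}
Op 5: UPDATE a=3 (pending; pending now {a=3})
Op 6: COMMIT: merged ['a'] into committed; committed now {a=3, d=10}
Op 7: UPDATE a=30 (auto-commit; committed a=30)
Op 8: UPDATE d=12 (auto-commit; committed d=12)
Op 9: BEGIN: in_txn=True, pending={}
Op 10: ROLLBACK: discarded pending []; in_txn=False
Op 11: UPDATE d=18 (auto-commit; committed d=18)
Op 12: UPDATE a=21 (auto-commit; committed a=21)
Final committed: {a=21, d=18}

Answer: 21 18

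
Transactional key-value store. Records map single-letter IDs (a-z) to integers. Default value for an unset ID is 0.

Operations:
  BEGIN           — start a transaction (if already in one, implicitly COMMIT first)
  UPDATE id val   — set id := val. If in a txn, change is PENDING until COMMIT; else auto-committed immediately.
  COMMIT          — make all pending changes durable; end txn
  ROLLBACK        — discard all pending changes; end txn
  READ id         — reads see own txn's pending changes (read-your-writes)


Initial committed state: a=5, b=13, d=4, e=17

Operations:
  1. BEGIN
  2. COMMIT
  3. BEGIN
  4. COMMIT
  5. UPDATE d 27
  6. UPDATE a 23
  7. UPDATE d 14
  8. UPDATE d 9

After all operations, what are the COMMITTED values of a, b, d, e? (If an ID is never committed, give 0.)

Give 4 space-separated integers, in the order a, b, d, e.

Answer: 23 13 9 17

Derivation:
Initial committed: {a=5, b=13, d=4, e=17}
Op 1: BEGIN: in_txn=True, pending={}
Op 2: COMMIT: merged [] into committed; committed now {a=5, b=13, d=4, e=17}
Op 3: BEGIN: in_txn=True, pending={}
Op 4: COMMIT: merged [] into committed; committed now {a=5, b=13, d=4, e=17}
Op 5: UPDATE d=27 (auto-commit; committed d=27)
Op 6: UPDATE a=23 (auto-commit; committed a=23)
Op 7: UPDATE d=14 (auto-commit; committed d=14)
Op 8: UPDATE d=9 (auto-commit; committed d=9)
Final committed: {a=23, b=13, d=9, e=17}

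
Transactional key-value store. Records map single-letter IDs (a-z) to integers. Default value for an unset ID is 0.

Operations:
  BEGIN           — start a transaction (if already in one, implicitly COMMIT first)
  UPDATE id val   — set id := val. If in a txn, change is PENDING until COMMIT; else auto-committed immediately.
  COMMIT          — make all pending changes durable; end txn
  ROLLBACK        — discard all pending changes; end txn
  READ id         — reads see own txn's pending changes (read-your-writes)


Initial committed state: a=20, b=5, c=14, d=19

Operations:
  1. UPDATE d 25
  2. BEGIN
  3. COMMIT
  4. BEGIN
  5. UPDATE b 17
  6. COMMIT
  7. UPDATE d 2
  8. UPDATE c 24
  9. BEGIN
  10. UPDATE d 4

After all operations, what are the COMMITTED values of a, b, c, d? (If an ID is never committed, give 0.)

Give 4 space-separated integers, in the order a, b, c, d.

Answer: 20 17 24 2

Derivation:
Initial committed: {a=20, b=5, c=14, d=19}
Op 1: UPDATE d=25 (auto-commit; committed d=25)
Op 2: BEGIN: in_txn=True, pending={}
Op 3: COMMIT: merged [] into committed; committed now {a=20, b=5, c=14, d=25}
Op 4: BEGIN: in_txn=True, pending={}
Op 5: UPDATE b=17 (pending; pending now {b=17})
Op 6: COMMIT: merged ['b'] into committed; committed now {a=20, b=17, c=14, d=25}
Op 7: UPDATE d=2 (auto-commit; committed d=2)
Op 8: UPDATE c=24 (auto-commit; committed c=24)
Op 9: BEGIN: in_txn=True, pending={}
Op 10: UPDATE d=4 (pending; pending now {d=4})
Final committed: {a=20, b=17, c=24, d=2}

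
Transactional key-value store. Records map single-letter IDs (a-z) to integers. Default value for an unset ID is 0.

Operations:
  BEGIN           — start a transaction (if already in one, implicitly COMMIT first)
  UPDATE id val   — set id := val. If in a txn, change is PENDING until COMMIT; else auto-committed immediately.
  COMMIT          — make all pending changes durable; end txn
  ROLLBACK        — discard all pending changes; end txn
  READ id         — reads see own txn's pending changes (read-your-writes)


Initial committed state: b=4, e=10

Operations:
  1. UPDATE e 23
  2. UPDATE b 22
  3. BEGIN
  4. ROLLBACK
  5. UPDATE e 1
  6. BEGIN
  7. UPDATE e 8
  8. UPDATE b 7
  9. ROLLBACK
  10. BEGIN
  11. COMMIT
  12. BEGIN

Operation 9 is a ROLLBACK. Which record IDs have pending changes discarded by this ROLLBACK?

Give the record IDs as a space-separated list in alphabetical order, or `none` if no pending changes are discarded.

Initial committed: {b=4, e=10}
Op 1: UPDATE e=23 (auto-commit; committed e=23)
Op 2: UPDATE b=22 (auto-commit; committed b=22)
Op 3: BEGIN: in_txn=True, pending={}
Op 4: ROLLBACK: discarded pending []; in_txn=False
Op 5: UPDATE e=1 (auto-commit; committed e=1)
Op 6: BEGIN: in_txn=True, pending={}
Op 7: UPDATE e=8 (pending; pending now {e=8})
Op 8: UPDATE b=7 (pending; pending now {b=7, e=8})
Op 9: ROLLBACK: discarded pending ['b', 'e']; in_txn=False
Op 10: BEGIN: in_txn=True, pending={}
Op 11: COMMIT: merged [] into committed; committed now {b=22, e=1}
Op 12: BEGIN: in_txn=True, pending={}
ROLLBACK at op 9 discards: ['b', 'e']

Answer: b e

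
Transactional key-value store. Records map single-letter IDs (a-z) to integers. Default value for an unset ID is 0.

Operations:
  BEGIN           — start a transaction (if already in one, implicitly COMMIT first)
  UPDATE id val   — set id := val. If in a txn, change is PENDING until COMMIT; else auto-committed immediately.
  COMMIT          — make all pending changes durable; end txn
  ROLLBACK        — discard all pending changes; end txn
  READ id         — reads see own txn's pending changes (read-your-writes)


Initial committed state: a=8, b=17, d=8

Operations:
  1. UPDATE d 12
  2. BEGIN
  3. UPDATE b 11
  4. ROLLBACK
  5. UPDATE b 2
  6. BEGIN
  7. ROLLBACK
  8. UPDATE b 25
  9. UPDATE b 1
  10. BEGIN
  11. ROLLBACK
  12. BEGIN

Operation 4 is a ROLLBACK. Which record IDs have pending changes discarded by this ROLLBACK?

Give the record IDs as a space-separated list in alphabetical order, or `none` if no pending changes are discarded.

Answer: b

Derivation:
Initial committed: {a=8, b=17, d=8}
Op 1: UPDATE d=12 (auto-commit; committed d=12)
Op 2: BEGIN: in_txn=True, pending={}
Op 3: UPDATE b=11 (pending; pending now {b=11})
Op 4: ROLLBACK: discarded pending ['b']; in_txn=False
Op 5: UPDATE b=2 (auto-commit; committed b=2)
Op 6: BEGIN: in_txn=True, pending={}
Op 7: ROLLBACK: discarded pending []; in_txn=False
Op 8: UPDATE b=25 (auto-commit; committed b=25)
Op 9: UPDATE b=1 (auto-commit; committed b=1)
Op 10: BEGIN: in_txn=True, pending={}
Op 11: ROLLBACK: discarded pending []; in_txn=False
Op 12: BEGIN: in_txn=True, pending={}
ROLLBACK at op 4 discards: ['b']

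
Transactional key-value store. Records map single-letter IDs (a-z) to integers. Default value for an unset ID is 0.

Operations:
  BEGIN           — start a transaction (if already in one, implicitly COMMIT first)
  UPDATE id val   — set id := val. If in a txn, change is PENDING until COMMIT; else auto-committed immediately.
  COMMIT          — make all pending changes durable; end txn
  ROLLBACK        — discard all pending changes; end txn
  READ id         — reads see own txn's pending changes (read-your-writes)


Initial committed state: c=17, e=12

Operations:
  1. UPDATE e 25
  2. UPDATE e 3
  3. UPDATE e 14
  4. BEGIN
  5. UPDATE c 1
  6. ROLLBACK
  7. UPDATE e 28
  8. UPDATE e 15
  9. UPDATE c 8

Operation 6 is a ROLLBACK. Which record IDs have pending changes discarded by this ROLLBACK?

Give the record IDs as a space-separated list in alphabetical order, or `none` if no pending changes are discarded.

Answer: c

Derivation:
Initial committed: {c=17, e=12}
Op 1: UPDATE e=25 (auto-commit; committed e=25)
Op 2: UPDATE e=3 (auto-commit; committed e=3)
Op 3: UPDATE e=14 (auto-commit; committed e=14)
Op 4: BEGIN: in_txn=True, pending={}
Op 5: UPDATE c=1 (pending; pending now {c=1})
Op 6: ROLLBACK: discarded pending ['c']; in_txn=False
Op 7: UPDATE e=28 (auto-commit; committed e=28)
Op 8: UPDATE e=15 (auto-commit; committed e=15)
Op 9: UPDATE c=8 (auto-commit; committed c=8)
ROLLBACK at op 6 discards: ['c']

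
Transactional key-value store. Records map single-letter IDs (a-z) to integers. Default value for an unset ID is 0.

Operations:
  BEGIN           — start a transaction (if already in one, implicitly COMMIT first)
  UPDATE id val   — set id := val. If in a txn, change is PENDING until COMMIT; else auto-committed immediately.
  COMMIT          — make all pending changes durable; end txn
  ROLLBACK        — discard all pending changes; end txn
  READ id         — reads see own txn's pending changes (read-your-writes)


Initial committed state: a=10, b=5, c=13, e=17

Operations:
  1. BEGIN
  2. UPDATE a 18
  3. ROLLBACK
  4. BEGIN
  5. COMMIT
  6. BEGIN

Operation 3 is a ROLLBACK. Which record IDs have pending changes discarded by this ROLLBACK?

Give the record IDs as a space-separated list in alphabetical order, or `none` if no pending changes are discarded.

Answer: a

Derivation:
Initial committed: {a=10, b=5, c=13, e=17}
Op 1: BEGIN: in_txn=True, pending={}
Op 2: UPDATE a=18 (pending; pending now {a=18})
Op 3: ROLLBACK: discarded pending ['a']; in_txn=False
Op 4: BEGIN: in_txn=True, pending={}
Op 5: COMMIT: merged [] into committed; committed now {a=10, b=5, c=13, e=17}
Op 6: BEGIN: in_txn=True, pending={}
ROLLBACK at op 3 discards: ['a']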